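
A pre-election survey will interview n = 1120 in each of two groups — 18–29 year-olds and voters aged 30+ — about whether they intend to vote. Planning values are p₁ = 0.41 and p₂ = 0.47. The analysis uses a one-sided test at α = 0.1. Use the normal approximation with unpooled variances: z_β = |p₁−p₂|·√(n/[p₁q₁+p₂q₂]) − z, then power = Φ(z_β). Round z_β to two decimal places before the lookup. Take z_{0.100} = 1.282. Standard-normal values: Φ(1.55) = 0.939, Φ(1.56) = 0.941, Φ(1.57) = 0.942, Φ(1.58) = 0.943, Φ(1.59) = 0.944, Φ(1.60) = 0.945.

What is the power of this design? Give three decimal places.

z_β = |p₁−p₂|·√(n/[p₁q₁+p₂q₂]) − z_α
    = 0.06 · √(1120/0.4910) − 1.282
    = 0.06 · 47.7604 − 1.282
    = 2.8656 − 1.282 = 1.5836 → 1.58
Power = Φ(1.58) = 0.943.

Power ≈ 0.943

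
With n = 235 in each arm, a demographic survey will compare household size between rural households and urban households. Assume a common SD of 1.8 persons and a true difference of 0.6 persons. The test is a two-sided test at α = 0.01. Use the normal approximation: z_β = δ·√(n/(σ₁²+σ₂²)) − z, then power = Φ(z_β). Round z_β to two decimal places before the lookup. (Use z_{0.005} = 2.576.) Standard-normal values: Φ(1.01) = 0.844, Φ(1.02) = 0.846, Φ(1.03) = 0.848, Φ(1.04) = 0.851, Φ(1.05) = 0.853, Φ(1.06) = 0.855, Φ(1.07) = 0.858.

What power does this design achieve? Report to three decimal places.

Power ≈ 0.851

z_β = δ·√(n/(σ₁²+σ₂²)) − z_{α/2}
    = 0.6 · √(235/6.48) − 2.576
    = 0.6 · 6.02208 − 2.576
    = 3.6132 − 2.576 = 1.0372 → 1.04
Power = Φ(1.04) = 0.851.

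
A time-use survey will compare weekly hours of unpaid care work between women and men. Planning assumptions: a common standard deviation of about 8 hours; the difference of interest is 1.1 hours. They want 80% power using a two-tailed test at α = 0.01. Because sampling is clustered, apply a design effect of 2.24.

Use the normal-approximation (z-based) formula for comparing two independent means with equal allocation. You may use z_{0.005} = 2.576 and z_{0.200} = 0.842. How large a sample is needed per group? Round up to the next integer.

n = 2769 per group

n = (z_{α/2} + z_β)² · (σ₁² + σ₂²) / δ²
  = (2.576 + 0.842)² · (2·8² = 128) / 1.1²
  = 11.6827 · 128 / 1.21
  = 1235.86
Design effect: 2.24 × 1235.86 = 2768.32.
Round up → n = 2769 per group.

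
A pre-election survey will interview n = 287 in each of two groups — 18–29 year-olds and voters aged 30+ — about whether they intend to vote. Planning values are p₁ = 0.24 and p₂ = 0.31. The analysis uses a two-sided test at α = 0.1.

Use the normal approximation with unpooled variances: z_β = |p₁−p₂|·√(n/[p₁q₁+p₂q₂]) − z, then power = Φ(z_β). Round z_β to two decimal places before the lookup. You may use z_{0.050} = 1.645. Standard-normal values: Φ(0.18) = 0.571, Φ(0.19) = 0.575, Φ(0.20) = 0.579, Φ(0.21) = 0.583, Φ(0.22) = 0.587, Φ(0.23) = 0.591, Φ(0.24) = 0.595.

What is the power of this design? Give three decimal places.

Power ≈ 0.595

z_β = |p₁−p₂|·√(n/[p₁q₁+p₂q₂]) − z_{α/2}
    = 0.07 · √(287/0.3963) − 1.645
    = 0.07 · 26.9109 − 1.645
    = 1.8838 − 1.645 = 0.2388 → 0.24
Power = Φ(0.24) = 0.595.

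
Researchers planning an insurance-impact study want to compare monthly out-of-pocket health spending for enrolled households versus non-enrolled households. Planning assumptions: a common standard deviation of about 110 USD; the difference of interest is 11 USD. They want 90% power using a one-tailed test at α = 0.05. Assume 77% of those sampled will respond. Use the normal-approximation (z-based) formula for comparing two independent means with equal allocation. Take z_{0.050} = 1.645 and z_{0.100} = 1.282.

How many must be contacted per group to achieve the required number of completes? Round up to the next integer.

n = 2226 per group

n = (z_α + z_β)² · (σ₁² + σ₂²) / δ²
  = (1.645 + 1.282)² · (2·110² = 24200) / 11²
  = 8.5673 · 24200 / 121
  = 1713.47
Adjust for 77% response: 1713.47 / 0.77 = 2225.28.
Round up → n = 2226 per group.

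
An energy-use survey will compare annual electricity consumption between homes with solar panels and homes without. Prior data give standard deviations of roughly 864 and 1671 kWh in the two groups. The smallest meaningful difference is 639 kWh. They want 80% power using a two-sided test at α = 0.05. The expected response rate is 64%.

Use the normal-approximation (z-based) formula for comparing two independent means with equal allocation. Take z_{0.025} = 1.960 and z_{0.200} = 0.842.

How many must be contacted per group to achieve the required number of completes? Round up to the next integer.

n = (z_{α/2} + z_β)² · (σ₁² + σ₂²) / δ²
  = (1.960 + 0.842)² · (864² + 1671² = 3538737) / 639²
  = 7.8512 · 3538737 / 408321
  = 68.04
Adjust for 64% response: 68.04 / 0.64 = 106.32.
Round up → n = 107 per group.

n = 107 per group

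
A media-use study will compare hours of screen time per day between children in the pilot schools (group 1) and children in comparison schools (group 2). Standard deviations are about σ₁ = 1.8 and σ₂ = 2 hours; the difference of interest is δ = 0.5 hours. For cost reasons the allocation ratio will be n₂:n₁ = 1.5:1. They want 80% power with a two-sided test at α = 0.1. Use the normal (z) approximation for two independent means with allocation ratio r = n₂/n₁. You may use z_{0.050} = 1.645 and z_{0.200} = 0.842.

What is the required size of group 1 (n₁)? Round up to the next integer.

n₁ = 147

n₁ = (z_{α/2} + z_β)² · (σ₁² + σ₂²/r) / δ²
   = (1.645 + 0.842)² · (1.8² + 2²/1.5) / 0.5²
   = 6.1852 · (3.24 + 2.6667) / 0.25
   = 6.1852 · 5.9067 / 0.25
   = 146.13
Round up → n₁ = 147; n₂ = r·n₁ = 1.5 × 147 = 221.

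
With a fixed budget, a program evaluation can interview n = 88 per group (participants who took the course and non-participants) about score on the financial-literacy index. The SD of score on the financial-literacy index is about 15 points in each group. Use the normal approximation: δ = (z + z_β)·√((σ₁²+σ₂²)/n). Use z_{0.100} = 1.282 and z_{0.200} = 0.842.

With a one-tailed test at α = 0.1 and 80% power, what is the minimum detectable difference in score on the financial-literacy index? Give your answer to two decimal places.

δ = (z_α + z_β) · √((σ₁²+σ₂²)/n)
  = (1.282 + 0.842) · √(450/88)
  = 2.124 · √5.1136
  = 2.124 · 2.2613
  = 4.8031

Minimum detectable difference ≈ 4.80 points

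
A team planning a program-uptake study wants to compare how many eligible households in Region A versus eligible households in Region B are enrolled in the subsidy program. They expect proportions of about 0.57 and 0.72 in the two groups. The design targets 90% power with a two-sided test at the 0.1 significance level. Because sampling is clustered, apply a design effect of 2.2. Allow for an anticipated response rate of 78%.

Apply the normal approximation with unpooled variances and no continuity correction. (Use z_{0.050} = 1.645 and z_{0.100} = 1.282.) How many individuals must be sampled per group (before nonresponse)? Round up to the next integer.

n = 480 per group

n = (z_{α/2} + z_β)² · [p₁(1−p₁) + p₂(1−p₂)] / (p₁ − p₂)²
  = (1.645 + 1.282)² · (0.57·0.43 + 0.72·0.28) / (-0.15)²
  = (2.927)² · (0.2451 + 0.2016) / 0.0225
  = 8.5673 · 0.4467 / 0.0225
  = 170.09
Design effect: 2.2 × 170.09 = 374.20.
Adjust for 78% response: 374.20 / 0.78 = 479.74.
Round up → n = 480 per group.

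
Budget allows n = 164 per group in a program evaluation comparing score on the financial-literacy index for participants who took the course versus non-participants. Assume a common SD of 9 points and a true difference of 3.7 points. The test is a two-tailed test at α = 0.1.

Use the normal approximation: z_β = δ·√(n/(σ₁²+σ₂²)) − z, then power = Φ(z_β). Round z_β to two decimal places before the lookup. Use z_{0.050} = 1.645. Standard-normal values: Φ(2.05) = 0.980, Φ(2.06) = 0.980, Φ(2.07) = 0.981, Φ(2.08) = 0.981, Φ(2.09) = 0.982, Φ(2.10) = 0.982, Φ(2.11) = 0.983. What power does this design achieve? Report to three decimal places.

z_β = δ·√(n/(σ₁²+σ₂²)) − z_{α/2}
    = 3.7 · √(164/162) − 1.645
    = 3.7 · 1.00615 − 1.645
    = 3.7228 − 1.645 = 2.0778 → 2.08
Power = Φ(2.08) = 0.981.

Power ≈ 0.981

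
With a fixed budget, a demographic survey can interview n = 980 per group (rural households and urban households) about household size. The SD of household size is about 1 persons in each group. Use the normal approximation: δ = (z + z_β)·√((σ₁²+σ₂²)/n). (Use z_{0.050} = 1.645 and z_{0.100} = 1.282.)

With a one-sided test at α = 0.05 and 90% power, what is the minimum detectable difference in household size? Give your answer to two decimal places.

Minimum detectable difference ≈ 0.13 persons

δ = (z_α + z_β) · √((σ₁²+σ₂²)/n)
  = (1.645 + 1.282) · √(2/980)
  = 2.927 · √0.00204
  = 2.927 · 0.0452
  = 0.1322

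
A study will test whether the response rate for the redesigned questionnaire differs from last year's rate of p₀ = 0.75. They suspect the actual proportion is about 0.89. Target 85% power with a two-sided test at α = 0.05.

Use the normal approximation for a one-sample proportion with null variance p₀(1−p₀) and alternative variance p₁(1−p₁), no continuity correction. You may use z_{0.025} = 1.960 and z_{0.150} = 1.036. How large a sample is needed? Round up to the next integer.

n = [z_{α/2}·√(p₀q₀) + z_β·√(p₁q₁)]² / (p₁ − p₀)²
  = [1.960·√(0.75·0.25) + 1.036·√(0.89·0.11)]² / (0.14)²
  = [1.960·0.4330 + 1.036·0.3129]² / 0.0196
  = [1.1729]² / 0.0196
  = 70.18
Round up → n = 71.

n = 71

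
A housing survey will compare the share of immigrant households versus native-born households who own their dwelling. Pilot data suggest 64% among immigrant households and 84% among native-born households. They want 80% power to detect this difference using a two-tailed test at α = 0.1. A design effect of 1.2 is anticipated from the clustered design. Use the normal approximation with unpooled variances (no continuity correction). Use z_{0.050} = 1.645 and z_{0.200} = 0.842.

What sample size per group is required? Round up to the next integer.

n = 68 per group

n = (z_{α/2} + z_β)² · [p₁(1−p₁) + p₂(1−p₂)] / (p₁ − p₂)²
  = (1.645 + 0.842)² · (0.64·0.36 + 0.84·0.16) / (-0.20)²
  = (2.487)² · (0.2304 + 0.1344) / 0.0400
  = 6.1852 · 0.3648 / 0.0400
  = 56.41
Design effect: 1.2 × 56.41 = 67.69.
Round up → n = 68 per group.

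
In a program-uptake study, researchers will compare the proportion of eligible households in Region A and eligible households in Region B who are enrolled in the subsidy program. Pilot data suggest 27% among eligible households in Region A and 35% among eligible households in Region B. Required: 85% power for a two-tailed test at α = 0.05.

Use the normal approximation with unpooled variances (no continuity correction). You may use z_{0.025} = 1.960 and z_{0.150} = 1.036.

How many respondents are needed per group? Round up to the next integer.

n = (z_{α/2} + z_β)² · [p₁(1−p₁) + p₂(1−p₂)] / (p₁ − p₂)²
  = (1.960 + 1.036)² · (0.27·0.73 + 0.35·0.65) / (-0.08)²
  = (2.996)² · (0.1971 + 0.2275) / 0.0064
  = 8.9760 · 0.4246 / 0.0064
  = 595.50
Round up → n = 596 per group.

n = 596 per group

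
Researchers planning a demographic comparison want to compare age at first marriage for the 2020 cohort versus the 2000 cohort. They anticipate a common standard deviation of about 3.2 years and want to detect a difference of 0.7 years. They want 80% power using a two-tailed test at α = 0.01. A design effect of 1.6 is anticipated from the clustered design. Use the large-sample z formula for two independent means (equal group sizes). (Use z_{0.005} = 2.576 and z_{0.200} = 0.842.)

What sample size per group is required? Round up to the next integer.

n = 782 per group

n = (z_{α/2} + z_β)² · (σ₁² + σ₂²) / δ²
  = (2.576 + 0.842)² · (2·3.2² = 20.48) / 0.7²
  = 11.6827 · 20.48 / 0.49
  = 488.29
Design effect: 1.6 × 488.29 = 781.26.
Round up → n = 782 per group.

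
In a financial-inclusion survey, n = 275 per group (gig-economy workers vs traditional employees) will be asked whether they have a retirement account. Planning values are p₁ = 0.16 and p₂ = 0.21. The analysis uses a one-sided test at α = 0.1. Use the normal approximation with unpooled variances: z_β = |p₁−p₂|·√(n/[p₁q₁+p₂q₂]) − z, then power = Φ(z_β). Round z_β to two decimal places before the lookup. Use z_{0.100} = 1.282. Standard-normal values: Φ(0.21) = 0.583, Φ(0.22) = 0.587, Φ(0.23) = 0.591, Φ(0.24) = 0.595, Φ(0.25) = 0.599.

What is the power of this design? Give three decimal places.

Power ≈ 0.591

z_β = |p₁−p₂|·√(n/[p₁q₁+p₂q₂]) − z_α
    = 0.05 · √(275/0.3003) − 1.282
    = 0.05 · 30.2614 − 1.282
    = 1.5131 − 1.282 = 0.2311 → 0.23
Power = Φ(0.23) = 0.591.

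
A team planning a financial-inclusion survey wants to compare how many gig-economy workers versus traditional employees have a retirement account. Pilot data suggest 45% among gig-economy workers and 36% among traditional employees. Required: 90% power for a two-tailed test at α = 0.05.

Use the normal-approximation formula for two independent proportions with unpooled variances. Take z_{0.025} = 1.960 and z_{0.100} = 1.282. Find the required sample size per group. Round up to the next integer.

n = (z_{α/2} + z_β)² · [p₁(1−p₁) + p₂(1−p₂)] / (p₁ − p₂)²
  = (1.960 + 1.282)² · (0.45·0.55 + 0.36·0.64) / (0.09)²
  = (3.242)² · (0.2475 + 0.2304) / 0.0081
  = 10.5106 · 0.4779 / 0.0081
  = 620.12
Round up → n = 621 per group.

n = 621 per group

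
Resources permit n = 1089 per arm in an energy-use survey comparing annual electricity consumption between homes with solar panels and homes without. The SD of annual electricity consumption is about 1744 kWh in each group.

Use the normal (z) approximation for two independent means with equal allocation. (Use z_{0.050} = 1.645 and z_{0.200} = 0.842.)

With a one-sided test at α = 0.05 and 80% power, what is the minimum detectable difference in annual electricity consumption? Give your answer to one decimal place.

Minimum detectable difference ≈ 185.9 kWh

δ = (z_α + z_β) · √((σ₁²+σ₂²)/n)
  = (1.645 + 0.842) · √(6083072/1089)
  = 2.487 · √5585.9
  = 2.487 · 74.7390
  = 185.8760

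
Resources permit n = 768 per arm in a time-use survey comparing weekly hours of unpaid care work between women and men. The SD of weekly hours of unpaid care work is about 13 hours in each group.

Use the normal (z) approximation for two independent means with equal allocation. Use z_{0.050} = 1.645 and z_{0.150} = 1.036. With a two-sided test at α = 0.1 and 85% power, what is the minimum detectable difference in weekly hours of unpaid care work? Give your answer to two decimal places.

Minimum detectable difference ≈ 1.78 hours

δ = (z_{α/2} + z_β) · √((σ₁²+σ₂²)/n)
  = (1.645 + 1.036) · √(338/768)
  = 2.681 · √0.4401
  = 2.681 · 0.6634
  = 1.7786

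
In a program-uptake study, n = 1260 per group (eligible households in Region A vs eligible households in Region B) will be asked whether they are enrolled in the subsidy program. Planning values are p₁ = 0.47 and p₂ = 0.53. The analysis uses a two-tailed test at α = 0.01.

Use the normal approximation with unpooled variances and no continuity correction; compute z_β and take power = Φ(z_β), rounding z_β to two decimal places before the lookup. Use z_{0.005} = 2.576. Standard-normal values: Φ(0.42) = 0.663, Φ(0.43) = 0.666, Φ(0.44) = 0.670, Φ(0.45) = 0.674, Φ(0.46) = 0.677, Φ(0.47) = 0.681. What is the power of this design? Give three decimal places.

Power ≈ 0.670

z_β = |p₁−p₂|·√(n/[p₁q₁+p₂q₂]) − z_{α/2}
    = 0.06 · √(1260/0.4982) − 2.576
    = 0.06 · 50.2902 − 2.576
    = 3.0174 − 2.576 = 0.4414 → 0.44
Power = Φ(0.44) = 0.670.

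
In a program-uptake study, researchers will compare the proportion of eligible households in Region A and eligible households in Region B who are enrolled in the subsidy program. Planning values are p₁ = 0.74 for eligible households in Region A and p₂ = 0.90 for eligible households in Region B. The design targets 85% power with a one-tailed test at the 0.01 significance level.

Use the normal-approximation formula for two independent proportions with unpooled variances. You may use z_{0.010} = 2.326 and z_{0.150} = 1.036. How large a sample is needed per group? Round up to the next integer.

n = 125 per group

n = (z_α + z_β)² · [p₁(1−p₁) + p₂(1−p₂)] / (p₁ − p₂)²
  = (2.326 + 1.036)² · (0.74·0.26 + 0.90·0.10) / (-0.16)²
  = (3.362)² · (0.1924 + 0.0900) / 0.0256
  = 11.3030 · 0.2824 / 0.0256
  = 124.69
Round up → n = 125 per group.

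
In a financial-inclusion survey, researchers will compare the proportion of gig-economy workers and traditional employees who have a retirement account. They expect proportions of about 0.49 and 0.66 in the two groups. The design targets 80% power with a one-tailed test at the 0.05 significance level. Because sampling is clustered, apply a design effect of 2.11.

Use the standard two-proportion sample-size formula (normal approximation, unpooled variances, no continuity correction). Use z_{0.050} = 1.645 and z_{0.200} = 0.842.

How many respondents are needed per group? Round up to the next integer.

n = (z_α + z_β)² · [p₁(1−p₁) + p₂(1−p₂)] / (p₁ − p₂)²
  = (1.645 + 0.842)² · (0.49·0.51 + 0.66·0.34) / (-0.17)²
  = (2.487)² · (0.2499 + 0.2244) / 0.0289
  = 6.1852 · 0.4743 / 0.0289
  = 101.51
Design effect: 2.11 × 101.51 = 214.19.
Round up → n = 215 per group.

n = 215 per group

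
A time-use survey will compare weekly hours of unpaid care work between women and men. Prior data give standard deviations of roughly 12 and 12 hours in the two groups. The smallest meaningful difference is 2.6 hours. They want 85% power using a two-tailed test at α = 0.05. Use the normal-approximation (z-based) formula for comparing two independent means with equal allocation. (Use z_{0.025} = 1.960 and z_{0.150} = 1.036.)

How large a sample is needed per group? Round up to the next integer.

n = (z_{α/2} + z_β)² · (σ₁² + σ₂²) / δ²
  = (1.960 + 1.036)² · (12² + 12² = 288) / 2.6²
  = 8.9760 · 288 / 6.76
  = 382.41
Round up → n = 383 per group.

n = 383 per group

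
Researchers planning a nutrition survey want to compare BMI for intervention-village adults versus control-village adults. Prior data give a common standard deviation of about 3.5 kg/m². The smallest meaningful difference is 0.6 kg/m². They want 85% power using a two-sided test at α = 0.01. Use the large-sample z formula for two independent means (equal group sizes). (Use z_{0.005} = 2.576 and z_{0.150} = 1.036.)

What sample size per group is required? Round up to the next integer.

n = (z_{α/2} + z_β)² · (σ₁² + σ₂²) / δ²
  = (2.576 + 1.036)² · (2·3.5² = 24.5) / 0.6²
  = 13.0465 · 24.5 / 0.36
  = 887.89
Round up → n = 888 per group.

n = 888 per group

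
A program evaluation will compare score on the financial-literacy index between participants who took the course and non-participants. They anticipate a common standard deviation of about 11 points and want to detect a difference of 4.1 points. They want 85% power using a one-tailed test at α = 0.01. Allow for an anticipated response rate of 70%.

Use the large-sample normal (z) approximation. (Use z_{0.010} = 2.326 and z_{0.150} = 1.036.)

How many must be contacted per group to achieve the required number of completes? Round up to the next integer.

n = 233 per group

n = (z_α + z_β)² · (σ₁² + σ₂²) / δ²
  = (2.326 + 1.036)² · (2·11² = 242) / 4.1²
  = 11.3030 · 242 / 16.81
  = 162.72
Adjust for 70% response: 162.72 / 0.70 = 232.46.
Round up → n = 233 per group.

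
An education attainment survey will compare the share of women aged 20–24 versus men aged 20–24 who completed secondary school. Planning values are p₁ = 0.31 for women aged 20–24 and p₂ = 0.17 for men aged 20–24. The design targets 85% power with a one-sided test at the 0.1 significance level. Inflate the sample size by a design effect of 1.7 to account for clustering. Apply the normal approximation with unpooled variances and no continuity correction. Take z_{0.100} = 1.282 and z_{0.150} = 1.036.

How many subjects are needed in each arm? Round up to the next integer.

n = (z_α + z_β)² · [p₁(1−p₁) + p₂(1−p₂)] / (p₁ − p₂)²
  = (1.282 + 1.036)² · (0.31·0.69 + 0.17·0.83) / (0.14)²
  = (2.318)² · (0.2139 + 0.1411) / 0.0196
  = 5.3731 · 0.3550 / 0.0196
  = 97.32
Design effect: 1.7 × 97.32 = 165.44.
Round up → n = 166 per group.

n = 166 per group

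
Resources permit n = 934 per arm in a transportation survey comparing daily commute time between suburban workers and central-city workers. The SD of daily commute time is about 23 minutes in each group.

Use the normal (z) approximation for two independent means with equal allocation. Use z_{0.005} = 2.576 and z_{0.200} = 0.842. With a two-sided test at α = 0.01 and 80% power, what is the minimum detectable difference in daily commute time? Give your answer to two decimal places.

δ = (z_{α/2} + z_β) · √((σ₁²+σ₂²)/n)
  = (2.576 + 0.842) · √(1058/934)
  = 3.418 · √1.1328
  = 3.418 · 1.0643
  = 3.6378

Minimum detectable difference ≈ 3.64 minutes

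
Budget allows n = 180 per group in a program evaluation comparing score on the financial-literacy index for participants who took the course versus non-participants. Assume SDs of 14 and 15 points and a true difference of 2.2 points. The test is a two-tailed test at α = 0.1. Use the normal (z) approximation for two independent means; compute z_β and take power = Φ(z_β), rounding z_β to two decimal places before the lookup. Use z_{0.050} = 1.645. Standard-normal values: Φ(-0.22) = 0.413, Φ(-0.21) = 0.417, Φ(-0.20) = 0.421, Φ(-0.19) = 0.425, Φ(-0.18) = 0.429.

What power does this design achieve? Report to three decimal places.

Power ≈ 0.417

z_β = δ·√(n/(σ₁²+σ₂²)) − z_{α/2}
    = 2.2 · √(180/421) − 1.645
    = 2.2 · 0.65388 − 1.645
    = 1.4385 − 1.645 = -0.2065 → -0.21
Power = Φ(-0.21) = 0.417.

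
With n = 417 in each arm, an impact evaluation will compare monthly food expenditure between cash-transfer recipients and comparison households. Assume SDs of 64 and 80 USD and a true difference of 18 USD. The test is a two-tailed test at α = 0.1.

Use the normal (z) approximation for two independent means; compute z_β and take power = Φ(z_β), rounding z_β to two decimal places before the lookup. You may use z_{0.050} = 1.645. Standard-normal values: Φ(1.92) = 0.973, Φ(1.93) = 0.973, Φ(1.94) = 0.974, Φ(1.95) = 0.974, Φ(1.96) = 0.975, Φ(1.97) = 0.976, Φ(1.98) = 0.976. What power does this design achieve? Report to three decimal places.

z_β = δ·√(n/(σ₁²+σ₂²)) − z_{α/2}
    = 18 · √(417/10496) − 1.645
    = 18 · 0.19932 − 1.645
    = 3.5878 − 1.645 = 1.9428 → 1.94
Power = Φ(1.94) = 0.974.

Power ≈ 0.974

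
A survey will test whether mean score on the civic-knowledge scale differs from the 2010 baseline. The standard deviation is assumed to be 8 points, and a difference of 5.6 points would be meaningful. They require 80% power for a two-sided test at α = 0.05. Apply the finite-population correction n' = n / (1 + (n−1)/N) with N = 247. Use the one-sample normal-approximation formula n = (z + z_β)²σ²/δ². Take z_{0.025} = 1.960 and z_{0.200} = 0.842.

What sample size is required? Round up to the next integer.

n = 16

n = (z_{α/2} + z_β)² · σ² / δ²
  = (1.960 + 0.842)² · 8² / 5.6²
  = 7.8512 · 64 / 31.36
  = 16.02
Finite-population correction (N = 247): 16.02 / (1 + (16.02 − 1)/247) = 15.10.
Round up → n = 16.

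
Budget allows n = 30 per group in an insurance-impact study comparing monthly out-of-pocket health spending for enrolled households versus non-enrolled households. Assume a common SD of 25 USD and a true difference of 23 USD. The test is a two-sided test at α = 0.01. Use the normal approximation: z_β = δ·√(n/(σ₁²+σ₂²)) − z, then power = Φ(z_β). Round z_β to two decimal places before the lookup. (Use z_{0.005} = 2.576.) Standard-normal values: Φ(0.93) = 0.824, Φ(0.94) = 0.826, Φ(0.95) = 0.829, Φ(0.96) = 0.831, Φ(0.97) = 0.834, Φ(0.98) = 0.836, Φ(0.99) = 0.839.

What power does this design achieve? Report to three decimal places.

z_β = δ·√(n/(σ₁²+σ₂²)) − z_{α/2}
    = 23 · √(30/1250) − 2.576
    = 23 · 0.15492 − 2.576
    = 3.5631 − 2.576 = 0.9871 → 0.99
Power = Φ(0.99) = 0.839.

Power ≈ 0.839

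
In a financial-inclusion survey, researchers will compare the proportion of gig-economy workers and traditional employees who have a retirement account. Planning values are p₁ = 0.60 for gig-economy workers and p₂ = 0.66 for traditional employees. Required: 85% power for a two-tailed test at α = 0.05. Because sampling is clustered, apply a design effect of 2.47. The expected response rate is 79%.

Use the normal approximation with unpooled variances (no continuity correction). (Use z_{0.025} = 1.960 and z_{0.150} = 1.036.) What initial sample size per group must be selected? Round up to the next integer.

n = 3621 per group

n = (z_{α/2} + z_β)² · [p₁(1−p₁) + p₂(1−p₂)] / (p₁ − p₂)²
  = (1.960 + 1.036)² · (0.60·0.40 + 0.66·0.34) / (-0.06)²
  = (2.996)² · (0.2400 + 0.2244) / 0.0036
  = 8.9760 · 0.4644 / 0.0036
  = 1157.91
Design effect: 2.47 × 1157.91 = 2860.03.
Adjust for 79% response: 2860.03 / 0.79 = 3620.29.
Round up → n = 3621 per group.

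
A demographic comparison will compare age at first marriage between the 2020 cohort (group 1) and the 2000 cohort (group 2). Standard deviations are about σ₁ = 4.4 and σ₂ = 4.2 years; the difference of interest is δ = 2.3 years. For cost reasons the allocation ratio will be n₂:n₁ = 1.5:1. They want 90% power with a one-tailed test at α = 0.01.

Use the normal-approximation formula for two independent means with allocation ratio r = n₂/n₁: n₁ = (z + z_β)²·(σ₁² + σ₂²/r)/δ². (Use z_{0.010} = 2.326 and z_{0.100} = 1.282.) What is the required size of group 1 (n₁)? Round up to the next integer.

n₁ = (z_α + z_β)² · (σ₁² + σ₂²/r) / δ²
   = (2.326 + 1.282)² · (4.4² + 4.2²/1.5) / 2.3²
   = 13.0177 · (19.36 + 11.76) / 5.29
   = 13.0177 · 31.12 / 5.29
   = 76.58
Round up → n₁ = 77; n₂ = r·n₁ = 1.5 × 77 = 116.

n₁ = 77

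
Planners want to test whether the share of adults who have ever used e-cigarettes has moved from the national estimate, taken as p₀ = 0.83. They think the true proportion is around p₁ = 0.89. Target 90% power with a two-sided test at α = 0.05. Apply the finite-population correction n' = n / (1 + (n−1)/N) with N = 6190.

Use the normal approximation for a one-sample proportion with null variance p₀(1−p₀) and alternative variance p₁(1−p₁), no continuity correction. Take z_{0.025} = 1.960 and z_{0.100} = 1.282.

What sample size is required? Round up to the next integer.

n = [z_{α/2}·√(p₀q₀) + z_β·√(p₁q₁)]² / (p₁ − p₀)²
  = [1.960·√(0.83·0.17) + 1.282·√(0.89·0.11)]² / (0.06)²
  = [1.960·0.3756 + 1.282·0.3129]² / 0.0036
  = [1.1374]² / 0.0036
  = 359.33
Finite-population correction (N = 6190): 359.33 / (1 + (359.33 − 1)/6190) = 339.67.
Round up → n = 340.

n = 340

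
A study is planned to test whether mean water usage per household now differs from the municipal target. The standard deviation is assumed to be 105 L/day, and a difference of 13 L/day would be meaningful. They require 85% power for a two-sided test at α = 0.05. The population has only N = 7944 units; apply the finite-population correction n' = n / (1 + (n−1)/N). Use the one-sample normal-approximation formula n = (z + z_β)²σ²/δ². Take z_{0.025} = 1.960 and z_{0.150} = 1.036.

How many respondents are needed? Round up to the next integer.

n = (z_{α/2} + z_β)² · σ² / δ²
  = (1.960 + 1.036)² · 105² / 13²
  = 8.9760 · 11025 / 169
  = 585.57
Finite-population correction (N = 7944): 585.57 / (1 + (585.57 − 1)/7944) = 545.43.
Round up → n = 546.

n = 546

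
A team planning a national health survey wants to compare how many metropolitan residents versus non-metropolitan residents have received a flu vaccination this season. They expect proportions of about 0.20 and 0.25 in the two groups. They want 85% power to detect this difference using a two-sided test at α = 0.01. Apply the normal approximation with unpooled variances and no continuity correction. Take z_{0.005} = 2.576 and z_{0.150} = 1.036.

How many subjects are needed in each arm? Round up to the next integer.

n = 1814 per group

n = (z_{α/2} + z_β)² · [p₁(1−p₁) + p₂(1−p₂)] / (p₁ − p₂)²
  = (2.576 + 1.036)² · (0.20·0.80 + 0.25·0.75) / (-0.05)²
  = (3.612)² · (0.1600 + 0.1875) / 0.0025
  = 13.0465 · 0.3475 / 0.0025
  = 1813.47
Round up → n = 1814 per group.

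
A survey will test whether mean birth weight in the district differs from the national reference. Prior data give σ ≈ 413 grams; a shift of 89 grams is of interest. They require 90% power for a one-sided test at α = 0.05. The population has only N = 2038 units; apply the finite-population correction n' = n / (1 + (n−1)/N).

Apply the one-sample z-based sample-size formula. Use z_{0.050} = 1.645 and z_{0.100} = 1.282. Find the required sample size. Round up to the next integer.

n = 170

n = (z_α + z_β)² · σ² / δ²
  = (1.645 + 1.282)² · 413² / 89²
  = 8.5673 · 170569 / 7921
  = 184.49
Finite-population correction (N = 2038): 184.49 / (1 + (184.49 − 1)/2038) = 169.25.
Round up → n = 170.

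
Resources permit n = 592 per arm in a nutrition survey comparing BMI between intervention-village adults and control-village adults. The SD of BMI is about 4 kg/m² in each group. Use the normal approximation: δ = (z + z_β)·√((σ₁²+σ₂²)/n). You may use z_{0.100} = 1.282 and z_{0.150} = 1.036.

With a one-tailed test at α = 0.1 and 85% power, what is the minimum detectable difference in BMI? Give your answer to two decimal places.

Minimum detectable difference ≈ 0.54 kg/m²

δ = (z_α + z_β) · √((σ₁²+σ₂²)/n)
  = (1.282 + 1.036) · √(32/592)
  = 2.318 · √0.05405
  = 2.318 · 0.2325
  = 0.5389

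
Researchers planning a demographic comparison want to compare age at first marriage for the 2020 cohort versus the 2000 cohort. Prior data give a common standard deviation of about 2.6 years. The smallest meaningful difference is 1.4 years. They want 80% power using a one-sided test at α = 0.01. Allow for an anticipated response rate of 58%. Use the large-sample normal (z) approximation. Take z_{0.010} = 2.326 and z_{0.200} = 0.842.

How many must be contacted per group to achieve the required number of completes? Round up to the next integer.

n = 120 per group

n = (z_α + z_β)² · (σ₁² + σ₂²) / δ²
  = (2.326 + 0.842)² · (2·2.6² = 13.52) / 1.4²
  = 10.0362 · 13.52 / 1.96
  = 69.23
Adjust for 58% response: 69.23 / 0.58 = 119.36.
Round up → n = 120 per group.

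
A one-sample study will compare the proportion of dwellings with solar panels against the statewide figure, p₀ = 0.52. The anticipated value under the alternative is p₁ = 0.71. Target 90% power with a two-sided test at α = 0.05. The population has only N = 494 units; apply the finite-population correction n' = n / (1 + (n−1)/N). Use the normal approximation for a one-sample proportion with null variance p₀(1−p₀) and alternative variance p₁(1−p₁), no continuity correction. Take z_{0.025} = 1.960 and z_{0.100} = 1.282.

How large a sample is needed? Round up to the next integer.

n = [z_{α/2}·√(p₀q₀) + z_β·√(p₁q₁)]² / (p₁ − p₀)²
  = [1.960·√(0.52·0.48) + 1.282·√(0.71·0.29)]² / (0.19)²
  = [1.960·0.4996 + 1.282·0.4538]² / 0.0361
  = [1.5609]² / 0.0361
  = 67.49
Finite-population correction (N = 494): 67.49 / (1 + (67.49 − 1)/494) = 59.49.
Round up → n = 60.

n = 60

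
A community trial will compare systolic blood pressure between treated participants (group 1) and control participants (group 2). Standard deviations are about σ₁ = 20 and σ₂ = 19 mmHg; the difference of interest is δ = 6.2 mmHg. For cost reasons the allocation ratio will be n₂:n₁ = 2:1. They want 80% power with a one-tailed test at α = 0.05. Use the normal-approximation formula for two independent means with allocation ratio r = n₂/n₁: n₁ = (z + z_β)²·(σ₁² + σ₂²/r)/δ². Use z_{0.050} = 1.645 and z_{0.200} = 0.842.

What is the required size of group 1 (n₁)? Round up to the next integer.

n₁ = (z_α + z_β)² · (σ₁² + σ₂²/r) / δ²
   = (1.645 + 0.842)² · (20² + 19²/2) / 6.2²
   = 6.1852 · (400 + 180.5) / 38.44
   = 6.1852 · 580.5 / 38.44
   = 93.41
Round up → n₁ = 94; n₂ = r·n₁ = 2 × 94 = 188.

n₁ = 94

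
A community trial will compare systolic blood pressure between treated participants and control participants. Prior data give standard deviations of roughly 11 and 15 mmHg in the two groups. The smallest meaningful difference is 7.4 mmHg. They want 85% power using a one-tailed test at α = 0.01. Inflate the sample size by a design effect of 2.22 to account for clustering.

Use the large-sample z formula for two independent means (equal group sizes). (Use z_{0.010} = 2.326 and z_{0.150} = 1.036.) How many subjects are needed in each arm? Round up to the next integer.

n = (z_α + z_β)² · (σ₁² + σ₂²) / δ²
  = (2.326 + 1.036)² · (11² + 15² = 346) / 7.4²
  = 11.3030 · 346 / 54.76
  = 71.42
Design effect: 2.22 × 71.42 = 158.55.
Round up → n = 159 per group.

n = 159 per group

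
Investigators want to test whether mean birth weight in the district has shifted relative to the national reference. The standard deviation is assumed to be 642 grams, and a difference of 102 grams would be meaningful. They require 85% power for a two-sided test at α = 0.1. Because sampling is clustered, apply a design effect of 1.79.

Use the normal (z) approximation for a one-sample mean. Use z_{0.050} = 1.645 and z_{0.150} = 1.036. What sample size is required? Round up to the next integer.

n = (z_{α/2} + z_β)² · σ² / δ²
  = (1.645 + 1.036)² · 642² / 102²
  = 7.1878 · 412164 / 10404
  = 284.75
Design effect: 1.79 × 284.75 = 509.70.
Round up → n = 510.

n = 510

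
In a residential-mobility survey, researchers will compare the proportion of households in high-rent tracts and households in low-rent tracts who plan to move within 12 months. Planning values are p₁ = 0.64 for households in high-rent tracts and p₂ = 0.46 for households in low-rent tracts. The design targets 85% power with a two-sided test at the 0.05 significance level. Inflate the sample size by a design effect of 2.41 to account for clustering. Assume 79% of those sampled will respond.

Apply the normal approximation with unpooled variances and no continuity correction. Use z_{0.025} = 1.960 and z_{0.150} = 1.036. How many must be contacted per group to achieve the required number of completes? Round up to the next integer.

n = (z_{α/2} + z_β)² · [p₁(1−p₁) + p₂(1−p₂)] / (p₁ − p₂)²
  = (1.960 + 1.036)² · (0.64·0.36 + 0.46·0.54) / (0.18)²
  = (2.996)² · (0.2304 + 0.2484) / 0.0324
  = 8.9760 · 0.4788 / 0.0324
  = 132.65
Design effect: 2.41 × 132.65 = 319.68.
Adjust for 79% response: 319.68 / 0.79 = 404.65.
Round up → n = 405 per group.

n = 405 per group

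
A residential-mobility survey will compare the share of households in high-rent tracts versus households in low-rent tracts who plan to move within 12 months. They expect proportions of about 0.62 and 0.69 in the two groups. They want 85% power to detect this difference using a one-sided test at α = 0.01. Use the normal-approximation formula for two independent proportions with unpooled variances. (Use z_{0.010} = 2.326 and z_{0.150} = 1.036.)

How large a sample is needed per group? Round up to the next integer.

n = (z_α + z_β)² · [p₁(1−p₁) + p₂(1−p₂)] / (p₁ − p₂)²
  = (2.326 + 1.036)² · (0.62·0.38 + 0.69·0.31) / (-0.07)²
  = (3.362)² · (0.2356 + 0.2139) / 0.0049
  = 11.3030 · 0.4495 / 0.0049
  = 1036.88
Round up → n = 1037 per group.

n = 1037 per group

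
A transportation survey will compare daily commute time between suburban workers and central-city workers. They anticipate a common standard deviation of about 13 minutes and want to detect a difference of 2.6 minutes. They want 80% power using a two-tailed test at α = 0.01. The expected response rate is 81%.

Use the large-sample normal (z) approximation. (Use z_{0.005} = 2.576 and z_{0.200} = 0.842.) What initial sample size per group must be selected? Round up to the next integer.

n = 722 per group

n = (z_{α/2} + z_β)² · (σ₁² + σ₂²) / δ²
  = (2.576 + 0.842)² · (2·13² = 338) / 2.6²
  = 11.6827 · 338 / 6.76
  = 584.14
Adjust for 81% response: 584.14 / 0.81 = 721.16.
Round up → n = 722 per group.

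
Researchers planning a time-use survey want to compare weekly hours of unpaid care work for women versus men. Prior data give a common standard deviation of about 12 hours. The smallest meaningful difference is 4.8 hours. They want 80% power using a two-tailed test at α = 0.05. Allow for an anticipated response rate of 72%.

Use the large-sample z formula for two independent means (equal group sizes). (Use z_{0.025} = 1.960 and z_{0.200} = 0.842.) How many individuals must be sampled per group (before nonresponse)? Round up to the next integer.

n = (z_{α/2} + z_β)² · (σ₁² + σ₂²) / δ²
  = (1.960 + 0.842)² · (2·12² = 288) / 4.8²
  = 7.8512 · 288 / 23.04
  = 98.14
Adjust for 72% response: 98.14 / 0.72 = 136.31.
Round up → n = 137 per group.

n = 137 per group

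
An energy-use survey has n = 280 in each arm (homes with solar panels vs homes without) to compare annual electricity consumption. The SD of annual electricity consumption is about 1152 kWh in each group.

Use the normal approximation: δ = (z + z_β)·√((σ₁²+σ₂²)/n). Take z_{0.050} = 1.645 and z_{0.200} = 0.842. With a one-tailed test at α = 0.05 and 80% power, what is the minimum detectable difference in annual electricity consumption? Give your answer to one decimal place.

Minimum detectable difference ≈ 242.1 kWh

δ = (z_α + z_β) · √((σ₁²+σ₂²)/n)
  = (1.645 + 0.842) · √(2654208/280)
  = 2.487 · √9479.3
  = 2.487 · 97.3618
  = 242.1387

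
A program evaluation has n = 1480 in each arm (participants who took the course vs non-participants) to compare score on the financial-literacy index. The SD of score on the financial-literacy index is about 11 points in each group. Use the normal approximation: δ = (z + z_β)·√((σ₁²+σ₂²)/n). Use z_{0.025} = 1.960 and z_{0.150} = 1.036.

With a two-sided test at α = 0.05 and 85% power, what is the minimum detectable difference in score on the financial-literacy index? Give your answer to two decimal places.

Minimum detectable difference ≈ 1.21 points

δ = (z_{α/2} + z_β) · √((σ₁²+σ₂²)/n)
  = (1.960 + 1.036) · √(242/1480)
  = 2.996 · √0.16351
  = 2.996 · 0.4044
  = 1.2115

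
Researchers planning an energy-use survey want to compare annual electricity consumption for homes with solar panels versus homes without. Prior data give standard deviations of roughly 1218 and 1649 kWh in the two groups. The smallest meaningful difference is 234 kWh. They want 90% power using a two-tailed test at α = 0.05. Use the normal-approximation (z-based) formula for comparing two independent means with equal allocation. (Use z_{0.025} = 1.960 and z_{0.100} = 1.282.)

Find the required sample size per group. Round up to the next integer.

n = 807 per group

n = (z_{α/2} + z_β)² · (σ₁² + σ₂²) / δ²
  = (1.960 + 1.282)² · (1218² + 1649² = 4202725) / 234²
  = 10.5106 · 4202725 / 54756
  = 806.72
Round up → n = 807 per group.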